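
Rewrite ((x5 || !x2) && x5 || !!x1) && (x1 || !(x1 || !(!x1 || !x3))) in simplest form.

((x5 || !x2) && x5 || !!x1) && (x1 || !(x1 || !(!x1 || !x3)))
= ((x5 || !x2) && x5 || !!x1) && (x1 || !(x1 || x1 && x3))   (De Morgan)
= (x5 || !!x1) && (x1 || !(x1 || x1 && x3))   (absorption)
= (x5 || !!x1) && (x1 || !x1)   (absorption)
= x5 || !!x1   (complement / identity)
= x5 || x1   (double negation)

x5 || x1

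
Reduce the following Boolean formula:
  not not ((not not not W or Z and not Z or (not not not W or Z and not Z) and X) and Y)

not W and Y

not not ((not not not W or Z and not Z or (not not not W or Z and not Z) and X) and Y)
= not not ((not not not W or Z and not Z) and Y)   — absorption
= not not (not not not W and Y)   — complement / identity
= not not (not W and Y)   — double negation
= not W and Y   — double negation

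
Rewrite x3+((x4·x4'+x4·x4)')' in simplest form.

x3+((x4·x4'+x4·x4)')'
= x3+(x4')'
= x3+x4

x3+x4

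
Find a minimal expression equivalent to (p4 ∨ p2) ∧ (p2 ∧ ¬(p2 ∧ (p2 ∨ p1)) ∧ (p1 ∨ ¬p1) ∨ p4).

p4

(p4 ∨ p2) ∧ (p2 ∧ ¬(p2 ∧ (p2 ∨ p1)) ∧ (p1 ∨ ¬p1) ∨ p4)
= (p4 ∨ p2) ∧ (p2 ∧ ¬(p2 ∧ (p2 ∨ p1)) ∨ p4)   — complement / identity
= (p4 ∨ p2) ∧ (p2 ∧ ¬p2 ∨ p4)   — absorption
= (p4 ∨ p2) ∧ p4   — complement / identity
= p4   — absorption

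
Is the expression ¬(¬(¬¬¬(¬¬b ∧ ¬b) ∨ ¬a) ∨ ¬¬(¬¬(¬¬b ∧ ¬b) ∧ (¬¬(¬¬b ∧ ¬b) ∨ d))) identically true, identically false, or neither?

identically true

¬(¬(¬¬¬(¬¬b ∧ ¬b) ∨ ¬a) ∨ ¬¬(¬¬(¬¬b ∧ ¬b) ∧ (¬¬(¬¬b ∧ ¬b) ∨ d)))
= ¬(¬(¬¬¬(¬¬b ∧ ¬b) ∨ ¬a) ∨ ¬¬¬¬(¬¬b ∧ ¬b))   [absorption]
= (¬¬¬(¬¬b ∧ ¬b) ∨ ¬a) ∧ ¬¬¬(¬¬b ∧ ¬b)   [De Morgan]
= ¬¬¬(¬¬b ∧ ¬b)   [absorption]
= ¬(¬¬b ∧ ¬b)   [double negation]
= ¬b ∨ b   [De Morgan]
= True   [complement]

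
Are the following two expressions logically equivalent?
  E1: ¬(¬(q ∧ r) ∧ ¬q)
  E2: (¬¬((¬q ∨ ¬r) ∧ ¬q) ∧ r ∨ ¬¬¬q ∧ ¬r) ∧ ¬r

No

E1: ¬(¬(q ∧ r) ∧ ¬q)
    = q ∧ r ∨ q   [De Morgan]
    = q   [absorption]
E2: (¬¬((¬q ∨ ¬r) ∧ ¬q) ∧ r ∨ ¬¬¬q ∧ ¬r) ∧ ¬r
    = (¬¬¬q ∧ r ∨ ¬¬¬q ∧ ¬r) ∧ ¬r   [absorption]
    = ¬¬¬q ∧ ¬r   [distribution]
    = ¬q ∧ ¬r   [double negation]
These differ: at q=1, r=0, E1 = 1 but E2 = 0.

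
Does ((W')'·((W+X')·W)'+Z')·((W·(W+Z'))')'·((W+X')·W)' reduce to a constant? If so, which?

((W')'·((W+X')·W)'+Z')·((W·(W+Z'))')'·((W+X')·W)'
= ((W')'·((W+X')·W)'+Z')·(W')'·((W+X')·W)'   (absorption)
= (W')'·((W+X')·W)'   (absorption)
= (W')'·W'   (absorption)
= W·W'   (double negation)
= 0   (complement)

yes, False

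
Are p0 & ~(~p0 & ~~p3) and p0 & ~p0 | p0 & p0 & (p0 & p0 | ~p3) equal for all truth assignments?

E1: p0 & ~(~p0 & ~~p3)
    = p0 & (p0 | ~p3)
    = p0
E2: p0 & ~p0 | p0 & p0 & (p0 & p0 | ~p3)
    = p0 & ~p0 | p0 & p0
    = p0
Both reduce to p0, so they are equivalent.

Yes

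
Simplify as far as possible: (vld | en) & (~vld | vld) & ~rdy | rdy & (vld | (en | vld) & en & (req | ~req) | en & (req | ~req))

(vld | en) & (~vld | vld) & ~rdy | rdy & (vld | (en | vld) & en & (req | ~req) | en & (req | ~req))
= (vld | en) & (~vld | vld) & ~rdy | rdy & (vld | en & (req | ~req) | en & (req | ~req))   (absorption)
= (vld | en) & (~vld | vld) & ~rdy | rdy & (vld | en & (req | ~req))   (idempotence)
= (vld | en) & ~rdy | rdy & (vld | en & (req | ~req))   (complement / identity)
= (vld | en) & ~rdy | rdy & (vld | en)   (complement / identity)
= vld | en   (distribution)

vld | en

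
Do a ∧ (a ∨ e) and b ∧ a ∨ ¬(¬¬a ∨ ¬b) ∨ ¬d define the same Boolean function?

E1: a ∧ (a ∨ e)
    = a
E2: b ∧ a ∨ ¬(¬¬a ∨ ¬b) ∨ ¬d
    = b ∧ a ∨ ¬a ∧ b ∨ ¬d
    = b ∨ ¬d
These differ: at a=0, b=0, d=0, e=0, E1 = 0 but E2 = 1.

No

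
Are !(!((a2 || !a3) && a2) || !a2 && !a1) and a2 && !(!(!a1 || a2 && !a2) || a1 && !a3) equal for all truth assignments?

No

E1: !(!((a2 || !a3) && a2) || !a2 && !a1)
    = !(!a2 || !a2 && !a1)
    = !!a2
    = a2
E2: a2 && !(!(!a1 || a2 && !a2) || a1 && !a3)
    = a2 && !(!!a1 || a1 && !a3)
    = a2 && !(a1 || a1 && !a3)
    = a2 && !a1
These differ: at a1=1, a2=1, a3=0, E1 = 1 but E2 = 0.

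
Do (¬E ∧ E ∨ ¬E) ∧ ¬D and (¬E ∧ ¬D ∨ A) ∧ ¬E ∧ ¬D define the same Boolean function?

Yes

E1: (¬E ∧ E ∨ ¬E) ∧ ¬D
    = ¬E ∧ ¬D   (complement / identity)
E2: (¬E ∧ ¬D ∨ A) ∧ ¬E ∧ ¬D
    = ¬E ∧ ¬D   (absorption)
Both reduce to ¬E ∧ ¬D, so they are equivalent.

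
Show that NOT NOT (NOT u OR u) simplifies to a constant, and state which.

TRUE

NOT NOT (NOT u OR u)
= NOT u OR u   [double negation]
= TRUE   [complement]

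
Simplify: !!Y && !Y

!!Y && !Y
= Y && !Y
= false

false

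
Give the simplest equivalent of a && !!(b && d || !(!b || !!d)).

a && b

a && !!(b && d || !(!b || !!d))
= a && !!(b && d || b && !d)   [De Morgan]
= a && (b && d || b && !d)   [double negation]
= a && b   [distribution]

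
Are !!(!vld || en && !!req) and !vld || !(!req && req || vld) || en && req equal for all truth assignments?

Yes

E1: !!(!vld || en && !!req)
    = !vld || en && !!req   [double negation]
    = !vld || en && req   [double negation]
E2: !vld || !(!req && req || vld) || en && req
    = !vld || !vld || en && req   [complement / identity]
    = !vld || en && req   [idempotence]
Both reduce to !vld || en && req, so they are equivalent.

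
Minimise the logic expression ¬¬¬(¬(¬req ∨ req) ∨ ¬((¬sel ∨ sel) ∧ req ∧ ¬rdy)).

¬¬¬(¬(¬req ∨ req) ∨ ¬((¬sel ∨ sel) ∧ req ∧ ¬rdy))
= ¬¬((¬req ∨ req) ∧ (¬sel ∨ sel) ∧ req ∧ ¬rdy)
= (¬req ∨ req) ∧ (¬sel ∨ sel) ∧ req ∧ ¬rdy
= (¬req ∨ req) ∧ req ∧ ¬rdy
= req ∧ ¬rdy

req ∧ ¬rdy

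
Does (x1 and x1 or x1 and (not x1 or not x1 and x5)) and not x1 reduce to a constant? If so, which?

yes, False

(x1 and x1 or x1 and (not x1 or not x1 and x5)) and not x1
= (x1 and x1 or x1 and not x1) and not x1   — absorption
= x1 and not x1   — distribution
= False   — complement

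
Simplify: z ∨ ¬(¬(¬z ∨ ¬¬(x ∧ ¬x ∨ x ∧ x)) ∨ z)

True

z ∨ ¬(¬(¬z ∨ ¬¬(x ∧ ¬x ∨ x ∧ x)) ∨ z)
= z ∨ ¬(z ∧ ¬(x ∧ ¬x ∨ x ∧ x) ∨ z)   [De Morgan]
= z ∨ ¬(z ∧ ¬x ∨ z)   [distribution]
= z ∨ ¬z   [absorption]
= True   [complement]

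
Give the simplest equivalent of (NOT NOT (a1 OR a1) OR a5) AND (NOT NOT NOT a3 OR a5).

(NOT NOT (a1 OR a1) OR a5) AND (NOT NOT NOT a3 OR a5)
= a5 OR NOT NOT (a1 OR a1) AND NOT NOT NOT a3
= a5 OR (a1 OR a1) AND NOT NOT NOT a3
= a5 OR a1 AND NOT NOT NOT a3
= a5 OR a1 AND NOT a3

a5 OR a1 AND NOT a3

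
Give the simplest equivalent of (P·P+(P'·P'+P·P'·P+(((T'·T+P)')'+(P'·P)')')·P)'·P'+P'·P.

(P·P+(P'·P'+P·P'·P+(((T'·T+P)')'+(P'·P)')')·P)'·P'+P'·P
= (P·P+(P'·P'+P·P'·P+((P')'+(P'·P)')')·P)'·P'+P'·P   — complement / identity
= (P·P+(P'·P'+P·P'·P+P'·P'·P)·P)'·P'+P'·P   — De Morgan
= (P·P+(P'·P'+P'·P)·P)'·P'+P'·P   — distribution
= (P·P+P'·P)'·P'+P'·P   — distribution
= P'·P'+P'·P   — distribution
= P'   — distribution

P'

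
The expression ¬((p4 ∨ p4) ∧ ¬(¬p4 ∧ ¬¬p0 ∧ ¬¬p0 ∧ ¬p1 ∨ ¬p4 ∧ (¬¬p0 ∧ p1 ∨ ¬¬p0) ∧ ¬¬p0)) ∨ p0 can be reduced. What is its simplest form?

¬((p4 ∨ p4) ∧ ¬(¬p4 ∧ ¬¬p0 ∧ ¬¬p0 ∧ ¬p1 ∨ ¬p4 ∧ (¬¬p0 ∧ p1 ∨ ¬¬p0) ∧ ¬¬p0)) ∨ p0
= ¬((p4 ∨ p4) ∧ ¬(¬p4 ∧ ¬¬p0 ∧ ¬¬p0 ∧ ¬p1 ∨ ¬p4 ∧ ¬¬p0 ∧ ¬¬p0)) ∨ p0
= ¬(p4 ∧ ¬(¬p4 ∧ ¬¬p0 ∧ ¬¬p0 ∧ ¬p1 ∨ ¬p4 ∧ ¬¬p0 ∧ ¬¬p0)) ∨ p0
= ¬(p4 ∧ ¬(¬p4 ∧ ¬¬p0 ∧ ¬¬p0)) ∨ p0
= ¬(p4 ∧ ¬(¬p4 ∧ ¬¬p0)) ∨ p0
= ¬(p4 ∧ (p4 ∨ ¬p0)) ∨ p0
= ¬p4 ∨ p0

¬p4 ∨ p0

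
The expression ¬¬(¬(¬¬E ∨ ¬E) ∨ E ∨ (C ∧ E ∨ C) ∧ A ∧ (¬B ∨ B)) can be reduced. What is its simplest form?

E ∨ C ∧ A

¬¬(¬(¬¬E ∨ ¬E) ∨ E ∨ (C ∧ E ∨ C) ∧ A ∧ (¬B ∨ B))
= ¬¬(¬(¬¬E ∨ ¬E) ∨ E ∨ (C ∧ E ∨ C) ∧ A)
= ¬¬(¬E ∧ E ∨ E ∨ (C ∧ E ∨ C) ∧ A)
= ¬E ∧ E ∨ E ∨ (C ∧ E ∨ C) ∧ A
= E ∨ (C ∧ E ∨ C) ∧ A
= E ∨ C ∧ A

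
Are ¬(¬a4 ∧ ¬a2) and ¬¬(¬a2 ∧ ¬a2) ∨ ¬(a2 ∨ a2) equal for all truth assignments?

E1: ¬(¬a4 ∧ ¬a2)
    = a4 ∨ a2
E2: ¬¬(¬a2 ∧ ¬a2) ∨ ¬(a2 ∨ a2)
    = ¬(a2 ∨ a2) ∨ ¬(a2 ∨ a2)
    = ¬(a2 ∨ a2)
    = ¬a2
These differ: at a2=1, a4=0, E1 = 1 but E2 = 0.

No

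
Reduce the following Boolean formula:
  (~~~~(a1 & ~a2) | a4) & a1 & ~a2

a1 & ~a2

(~~~~(a1 & ~a2) | a4) & a1 & ~a2
= (~~(a1 & ~a2) | a4) & a1 & ~a2
= (a1 & ~a2 | a4) & a1 & ~a2
= a1 & ~a2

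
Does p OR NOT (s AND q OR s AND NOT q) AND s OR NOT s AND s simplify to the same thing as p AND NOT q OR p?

Yes

E1: p OR NOT (s AND q OR s AND NOT q) AND s OR NOT s AND s
    = p OR NOT (s AND q OR s AND NOT q) AND s   — complement / identity
    = p OR NOT s AND s   — distribution
    = p   — complement / identity
E2: p AND NOT q OR p
    = p   — absorption
Both reduce to p, so they are equivalent.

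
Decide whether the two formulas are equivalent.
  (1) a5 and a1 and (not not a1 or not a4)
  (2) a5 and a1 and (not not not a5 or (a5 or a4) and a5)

E1: a5 and a1 and (not not a1 or not a4)
    = a5 and a1 and (a1 or not a4)   (double negation)
    = a5 and a1   (absorption)
E2: a5 and a1 and (not not not a5 or (a5 or a4) and a5)
    = a5 and a1 and (not a5 or (a5 or a4) and a5)   (double negation)
    = a5 and a1 and (not a5 or a5)   (absorption)
    = a5 and a1   (complement / identity)
Both reduce to a5 and a1, so they are equivalent.

Yes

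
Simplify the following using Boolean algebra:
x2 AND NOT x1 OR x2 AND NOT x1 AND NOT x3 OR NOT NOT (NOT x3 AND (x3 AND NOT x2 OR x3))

x2 AND NOT x1 OR x2 AND NOT x1 AND NOT x3 OR NOT NOT (NOT x3 AND (x3 AND NOT x2 OR x3))
= x2 AND NOT x1 OR x2 AND NOT x1 AND NOT x3 OR NOT NOT (NOT x3 AND x3)   (absorption)
= x2 AND NOT x1 OR x2 AND NOT x1 AND NOT x3 OR NOT x3 AND x3   (double negation)
= x2 AND NOT x1 OR x2 AND NOT x1 AND NOT x3   (complement / identity)
= x2 AND NOT x1   (absorption)

x2 AND NOT x1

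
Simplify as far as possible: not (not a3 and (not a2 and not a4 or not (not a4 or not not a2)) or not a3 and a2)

not (not a3 and (not a2 and not a4 or not (not a4 or not not a2)) or not a3 and a2)
= not (not a3 and (not a2 and not a4 or a4 and not a2) or not a3 and a2)
= not (not a3 and not a2 or not a3 and a2)
= not not a3
= a3

a3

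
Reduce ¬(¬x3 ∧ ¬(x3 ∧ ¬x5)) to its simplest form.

x3

¬(¬x3 ∧ ¬(x3 ∧ ¬x5))
= x3 ∨ x3 ∧ ¬x5   (De Morgan)
= x3   (absorption)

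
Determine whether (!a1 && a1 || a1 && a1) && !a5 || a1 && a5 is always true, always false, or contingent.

(!a1 && a1 || a1 && a1) && !a5 || a1 && a5
= a1 && !a5 || a1 && a5   — distribution
= a1   — distribution
This depends on a1, so it is not a constant.

contingent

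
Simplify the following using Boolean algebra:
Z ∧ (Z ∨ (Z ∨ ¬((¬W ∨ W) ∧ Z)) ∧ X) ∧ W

Z ∧ W

Z ∧ (Z ∨ (Z ∨ ¬((¬W ∨ W) ∧ Z)) ∧ X) ∧ W
= Z ∧ (Z ∨ (Z ∨ ¬Z) ∧ X) ∧ W   (complement / identity)
= Z ∧ (Z ∨ X) ∧ W   (complement / identity)
= Z ∧ W   (absorption)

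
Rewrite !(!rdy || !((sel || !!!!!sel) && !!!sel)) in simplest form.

rdy && !sel

!(!rdy || !((sel || !!!!!sel) && !!!sel))
= !(!rdy || !((sel || !!!sel) && !!!sel))   — double negation
= rdy && (sel || !!!sel) && !!!sel   — De Morgan
= rdy && (sel || !!!sel) && !sel   — double negation
= rdy && (sel || !sel) && !sel   — double negation
= rdy && !sel   — complement / identity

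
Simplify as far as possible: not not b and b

not not b and b
= b and b   [double negation]
= b   [idempotence]

b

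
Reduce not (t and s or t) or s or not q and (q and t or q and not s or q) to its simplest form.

not (t and s or t) or s or not q and (q and t or q and not s or q)
= not (t and s or t) or s or not q and (q and t or q)   (absorption)
= not t or s or not q and (q and t or q)   (absorption)
= not t or s or not q and q   (absorption)
= not t or s   (complement / identity)

not t or s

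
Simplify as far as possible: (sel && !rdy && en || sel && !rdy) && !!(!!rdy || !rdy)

sel && !rdy

(sel && !rdy && en || sel && !rdy) && !!(!!rdy || !rdy)
= (sel && !rdy && en || sel && !rdy) && !!(rdy || !rdy)   — double negation
= sel && !rdy && !!(rdy || !rdy)   — absorption
= sel && !rdy && (rdy || !rdy)   — double negation
= sel && !rdy   — complement / identity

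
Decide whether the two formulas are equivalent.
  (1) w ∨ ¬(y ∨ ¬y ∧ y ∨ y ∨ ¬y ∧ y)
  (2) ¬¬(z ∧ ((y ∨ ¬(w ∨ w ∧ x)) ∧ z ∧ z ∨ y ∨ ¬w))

E1: w ∨ ¬(y ∨ ¬y ∧ y ∨ y ∨ ¬y ∧ y)
    = w ∨ ¬(y ∨ ¬y ∧ y)   [idempotence]
    = w ∨ ¬y   [complement / identity]
E2: ¬¬(z ∧ ((y ∨ ¬(w ∨ w ∧ x)) ∧ z ∧ z ∨ y ∨ ¬w))
    = ¬¬(z ∧ ((y ∨ ¬(w ∨ w ∧ x)) ∧ z ∨ y ∨ ¬w))   [idempotence]
    = ¬¬(z ∧ ((y ∨ ¬w) ∧ z ∨ y ∨ ¬w))   [absorption]
    = ¬¬(z ∧ (y ∨ ¬w))   [absorption]
    = z ∧ (y ∨ ¬w)   [double negation]
These differ: at w=1, x=1, y=0, z=0, E1 = 1 but E2 = 0.

No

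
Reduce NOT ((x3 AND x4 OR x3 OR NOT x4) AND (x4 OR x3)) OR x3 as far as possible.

TRUE

NOT ((x3 AND x4 OR x3 OR NOT x4) AND (x4 OR x3)) OR x3
= NOT ((x3 OR NOT x4) AND (x4 OR x3)) OR x3   — absorption
= NOT (NOT x4 AND x4 OR x3) OR x3   — distribution
= NOT x3 OR x3   — complement / identity
= TRUE   — complement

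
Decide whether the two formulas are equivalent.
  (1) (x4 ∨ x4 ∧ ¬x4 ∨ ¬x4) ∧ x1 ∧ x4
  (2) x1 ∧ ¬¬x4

Yes

E1: (x4 ∨ x4 ∧ ¬x4 ∨ ¬x4) ∧ x1 ∧ x4
    = (x4 ∨ ¬x4) ∧ x1 ∧ x4   [complement / identity]
    = x1 ∧ x4   [complement / identity]
E2: x1 ∧ ¬¬x4
    = x1 ∧ x4   [double negation]
Both reduce to x1 ∧ x4, so they are equivalent.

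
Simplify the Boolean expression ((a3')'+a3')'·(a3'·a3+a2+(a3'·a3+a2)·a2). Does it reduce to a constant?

0

((a3')'+a3')'·(a3'·a3+a2+(a3'·a3+a2)·a2)
= a3'·a3·(a3'·a3+a2+(a3'·a3+a2)·a2)   — De Morgan
= a3'·a3·(a3'·a3+a2)   — absorption
= a3'·a3   — absorption
= 0   — complement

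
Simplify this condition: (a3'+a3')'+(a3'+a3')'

a3

(a3'+a3')'+(a3'+a3')'
= (a3'+a3')'   [idempotence]
= (a3')'   [idempotence]
= a3   [double negation]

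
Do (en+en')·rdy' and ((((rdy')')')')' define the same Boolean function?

Yes

E1: (en+en')·rdy'
    = rdy'   (complement / identity)
E2: ((((rdy')')')')'
    = ((rdy')')'   (double negation)
    = rdy'   (double negation)
Both reduce to rdy', so they are equivalent.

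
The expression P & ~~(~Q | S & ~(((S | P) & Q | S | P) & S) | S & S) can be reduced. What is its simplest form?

P & (~Q | S)

P & ~~(~Q | S & ~(((S | P) & Q | S | P) & S) | S & S)
= P & ~~(~Q | S & ~((S | P) & S) | S & S)   — absorption
= P & ~~(~Q | S & ~S | S & S)   — absorption
= P & (~Q | S & ~S | S & S)   — double negation
= P & (~Q | S)   — distribution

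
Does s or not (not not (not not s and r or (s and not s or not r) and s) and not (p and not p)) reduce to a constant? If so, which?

s or not (not not (not not s and r or (s and not s or not r) and s) and not (p and not p))
= s or not (not not s and r or (s and not s or not r) and s) or p and not p   — De Morgan
= s or not (s and r or (s and not s or not r) and s) or p and not p   — double negation
= s or not (s and r or (s and not s or not r) and s)   — complement / identity
= s or not (s and r or not r and s)   — complement / identity
= s or not s   — distribution
= True   — complement

yes, True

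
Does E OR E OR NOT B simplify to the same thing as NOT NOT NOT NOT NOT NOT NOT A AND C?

No

E1: E OR E OR NOT B
    = E OR NOT B   — idempotence
E2: NOT NOT NOT NOT NOT NOT NOT A AND C
    = NOT NOT NOT NOT NOT A AND C   — double negation
    = NOT NOT NOT A AND C   — double negation
    = NOT A AND C   — double negation
These differ: at A=1, B=0, C=0, E=1, E1 = 1 but E2 = 0.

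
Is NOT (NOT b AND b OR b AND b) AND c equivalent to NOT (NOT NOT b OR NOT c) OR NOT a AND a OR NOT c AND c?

Yes

E1: NOT (NOT b AND b OR b AND b) AND c
    = NOT b AND c   — distribution
E2: NOT (NOT NOT b OR NOT c) OR NOT a AND a OR NOT c AND c
    = NOT (NOT NOT b OR NOT c) OR NOT c AND c   — complement / identity
    = NOT (NOT NOT b OR NOT c)   — complement / identity
    = NOT b AND c   — De Morgan
Both reduce to NOT b AND c, so they are equivalent.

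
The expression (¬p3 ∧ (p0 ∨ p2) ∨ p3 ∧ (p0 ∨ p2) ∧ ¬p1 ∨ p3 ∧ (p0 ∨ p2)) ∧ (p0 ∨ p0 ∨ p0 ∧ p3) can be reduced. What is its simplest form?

(¬p3 ∧ (p0 ∨ p2) ∨ p3 ∧ (p0 ∨ p2) ∧ ¬p1 ∨ p3 ∧ (p0 ∨ p2)) ∧ (p0 ∨ p0 ∨ p0 ∧ p3)
= (¬p3 ∧ (p0 ∨ p2) ∨ p3 ∧ (p0 ∨ p2)) ∧ (p0 ∨ p0 ∨ p0 ∧ p3)   [absorption]
= (¬p3 ∧ (p0 ∨ p2) ∨ p3 ∧ (p0 ∨ p2)) ∧ (p0 ∨ p0)   [absorption]
= (p0 ∨ p2) ∧ (p0 ∨ p0)   [distribution]
= (p0 ∨ p2) ∧ p0   [idempotence]
= p0   [absorption]

p0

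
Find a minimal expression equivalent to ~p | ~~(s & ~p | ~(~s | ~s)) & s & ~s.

~p

~p | ~~(s & ~p | ~(~s | ~s)) & s & ~s
= ~p | ~~(s & ~p | ~~s) & s & ~s   (idempotence)
= ~p | (s & ~p | ~~s) & s & ~s   (double negation)
= ~p | (s & ~p | s) & s & ~s   (double negation)
= ~p | s & s & ~s   (absorption)
= ~p | s & ~s   (idempotence)
= ~p   (complement / identity)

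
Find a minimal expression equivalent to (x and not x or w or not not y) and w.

w

(x and not x or w or not not y) and w
= (x and not x or w or y) and w   — double negation
= (w or y) and w   — complement / identity
= w   — absorption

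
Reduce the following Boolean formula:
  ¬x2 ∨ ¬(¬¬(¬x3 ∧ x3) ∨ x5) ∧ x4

¬x2 ∨ ¬(¬¬(¬x3 ∧ x3) ∨ x5) ∧ x4
= ¬x2 ∨ ¬(¬x3 ∧ x3 ∨ x5) ∧ x4   — double negation
= ¬x2 ∨ ¬x5 ∧ x4   — complement / identity

¬x2 ∨ ¬x5 ∧ x4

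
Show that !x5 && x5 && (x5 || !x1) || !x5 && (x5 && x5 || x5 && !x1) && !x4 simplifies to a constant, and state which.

!x5 && x5 && (x5 || !x1) || !x5 && (x5 && x5 || x5 && !x1) && !x4
= !x5 && x5 && (x5 || !x1) || !x5 && x5 && (x5 || !x1) && !x4   [distribution]
= !x5 && x5 && (x5 || !x1)   [absorption]
= !x5 && x5   [absorption]
= false   [complement]

false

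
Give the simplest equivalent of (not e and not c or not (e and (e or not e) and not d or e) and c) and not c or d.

not e and not c or d

(not e and not c or not (e and (e or not e) and not d or e) and c) and not c or d
= (not e and not c or not (e and not d or e) and c) and not c or d   (complement / identity)
= (not e and not c or not e and c) and not c or d   (absorption)
= not e and not c or d   (distribution)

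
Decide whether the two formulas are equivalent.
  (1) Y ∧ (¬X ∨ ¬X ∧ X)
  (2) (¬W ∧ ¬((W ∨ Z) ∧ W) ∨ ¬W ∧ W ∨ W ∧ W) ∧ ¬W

E1: Y ∧ (¬X ∨ ¬X ∧ X)
    = Y ∧ ¬X   [complement / identity]
E2: (¬W ∧ ¬((W ∨ Z) ∧ W) ∨ ¬W ∧ W ∨ W ∧ W) ∧ ¬W
    = (¬W ∧ ¬W ∨ ¬W ∧ W ∨ W ∧ W) ∧ ¬W   [absorption]
    = (¬W ∨ W ∧ W) ∧ ¬W   [distribution]
    = (¬W ∨ W) ∧ ¬W   [idempotence]
    = ¬W   [complement / identity]
These differ: at W=1, X=0, Y=1, Z=0, E1 = 1 but E2 = 0.

No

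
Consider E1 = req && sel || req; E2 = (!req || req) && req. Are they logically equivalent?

E1: req && sel || req
    = req   — absorption
E2: (!req || req) && req
    = req   — complement / identity
Both reduce to req, so they are equivalent.

Yes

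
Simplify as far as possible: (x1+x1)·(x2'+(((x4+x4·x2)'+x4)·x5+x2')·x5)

(x1+x1)·(x2'+(((x4+x4·x2)'+x4)·x5+x2')·x5)
= (x1+x1)·(x2'+((x4'+x4)·x5+x2')·x5)   — absorption
= (x1+x1)·(x2'+(x5+x2')·x5)   — complement / identity
= x1·(x2'+(x5+x2')·x5)   — idempotence
= x1·(x2'+x5)   — absorption

x1·(x2'+x5)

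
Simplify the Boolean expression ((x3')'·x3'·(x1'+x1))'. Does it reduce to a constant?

((x3')'·x3'·(x1'+x1))'
= ((x3')'·x3')'   [complement / identity]
= x3'+x3   [De Morgan]
= 1   [complement]

1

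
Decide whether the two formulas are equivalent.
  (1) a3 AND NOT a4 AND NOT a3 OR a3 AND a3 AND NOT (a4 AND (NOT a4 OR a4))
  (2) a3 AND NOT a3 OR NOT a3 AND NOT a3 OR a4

E1: a3 AND NOT a4 AND NOT a3 OR a3 AND a3 AND NOT (a4 AND (NOT a4 OR a4))
    = a3 AND NOT a4 AND NOT a3 OR a3 AND a3 AND NOT a4   — complement / identity
    = a3 AND NOT a4   — distribution
E2: a3 AND NOT a3 OR NOT a3 AND NOT a3 OR a4
    = NOT a3 OR a4   — distribution
These differ: at a3=0, a4=1, E1 = 0 but E2 = 1.

No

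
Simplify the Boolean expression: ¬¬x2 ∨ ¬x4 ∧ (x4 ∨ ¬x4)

x2 ∨ ¬x4

¬¬x2 ∨ ¬x4 ∧ (x4 ∨ ¬x4)
= ¬¬x2 ∨ ¬x4
= x2 ∨ ¬x4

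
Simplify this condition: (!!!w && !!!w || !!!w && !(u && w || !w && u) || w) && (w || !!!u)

(!!!w && !!!w || !!!w && !(u && w || !w && u) || w) && (w || !!!u)
= (!!!w || !!!w && !(u && w || !w && u) || w) && (w || !!!u)   [idempotence]
= (!!!w || !!!w && !u || w) && (w || !!!u)   [distribution]
= (!!!w || w) && (w || !!!u)   [absorption]
= (!!!w || w) && (w || !u)   [double negation]
= (!w || w) && (w || !u)   [double negation]
= w || !u   [complement / identity]

w || !u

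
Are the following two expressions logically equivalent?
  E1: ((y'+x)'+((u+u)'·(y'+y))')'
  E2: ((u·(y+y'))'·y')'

E1: ((y'+x)'+((u+u)'·(y'+y))')'
    = ((y'+x)'+((u+u)')')'   [complement / identity]
    = ((y'+x)'+(u')')'   [idempotence]
    = (y'+x)·u'   [De Morgan]
E2: ((u·(y+y'))'·y')'
    = u·(y+y')+y   [De Morgan]
    = u+y   [complement / identity]
These differ: at u=1, x=0, y=0, E1 = 0 but E2 = 1.

No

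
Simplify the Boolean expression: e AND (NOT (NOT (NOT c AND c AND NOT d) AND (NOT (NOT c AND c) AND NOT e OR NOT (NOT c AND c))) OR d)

e AND (NOT (NOT (NOT c AND c AND NOT d) AND (NOT (NOT c AND c) AND NOT e OR NOT (NOT c AND c))) OR d)
= e AND (NOT (NOT (NOT c AND c AND NOT d) AND NOT (NOT c AND c)) OR d)   (absorption)
= e AND (NOT c AND c AND NOT d OR NOT c AND c OR d)   (De Morgan)
= e AND (NOT c AND c OR d)   (absorption)
= e AND d   (complement / identity)

e AND d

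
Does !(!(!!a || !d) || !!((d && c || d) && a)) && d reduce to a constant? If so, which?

!(!(!!a || !d) || !!((d && c || d) && a)) && d
= !(!(!!a || !d) || !!(d && a)) && d   — absorption
= !(!(!!a || !d) || d && a) && d   — double negation
= !(!a && d || d && a) && d   — De Morgan
= !d && d   — distribution
= false   — complement

yes, False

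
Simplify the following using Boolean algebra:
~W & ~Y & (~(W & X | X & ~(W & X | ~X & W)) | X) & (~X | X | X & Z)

~W & ~Y

~W & ~Y & (~(W & X | X & ~(W & X | ~X & W)) | X) & (~X | X | X & Z)
= ~W & ~Y & (~(W & X | X & ~W) | X) & (~X | X | X & Z)   — distribution
= ~W & ~Y & (~(W & X | X & ~W) | X) & (~X | X)   — absorption
= ~W & ~Y & (~X | X) & (~X | X)   — distribution
= ~W & ~Y & (~X | X)   — idempotence
= ~W & ~Y   — complement / identity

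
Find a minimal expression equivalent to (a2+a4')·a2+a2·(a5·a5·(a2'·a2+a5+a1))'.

(a2+a4')·a2+a2·(a5·a5·(a2'·a2+a5+a1))'
= (a2+a4')·a2+a2·(a5·a5·(a5+a1))'   (complement / identity)
= a2+a2·(a5·a5·(a5+a1))'   (absorption)
= a2+a2·(a5·(a5+a1))'   (idempotence)
= a2+a2·a5'   (absorption)
= a2   (absorption)

a2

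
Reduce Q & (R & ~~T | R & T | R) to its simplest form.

Q & R

Q & (R & ~~T | R & T | R)
= Q & (R & T | R & T | R)   [double negation]
= Q & (R & T | R)   [absorption]
= Q & R   [absorption]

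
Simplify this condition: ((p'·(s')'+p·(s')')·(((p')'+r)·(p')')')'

((p'·(s')'+p·(s')')·(((p')'+r)·(p')')')'
= ((p'·(s')'+p·(s')')·((p')')')'   [absorption]
= ((s')'·((p')')')'   [distribution]
= ((s')'·p')'   [double negation]
= s'+p   [De Morgan]

s'+p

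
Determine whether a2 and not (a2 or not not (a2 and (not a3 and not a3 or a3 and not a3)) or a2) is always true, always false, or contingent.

a2 and not (a2 or not not (a2 and (not a3 and not a3 or a3 and not a3)) or a2)
= a2 and not (a2 or not not (a2 and (not a3 or a3) and not a3) or a2)   — distribution
= a2 and not (a2 or not not (a2 and not a3) or a2)   — complement / identity
= a2 and not (a2 or a2 and not a3 or a2)   — double negation
= a2 and not (a2 or a2)   — absorption
= a2 and not a2   — idempotence
= False   — complement

always false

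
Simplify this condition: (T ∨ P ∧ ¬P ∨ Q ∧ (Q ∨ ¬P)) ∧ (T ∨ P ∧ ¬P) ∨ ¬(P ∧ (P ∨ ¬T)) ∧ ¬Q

T ∨ ¬P ∧ ¬Q

(T ∨ P ∧ ¬P ∨ Q ∧ (Q ∨ ¬P)) ∧ (T ∨ P ∧ ¬P) ∨ ¬(P ∧ (P ∨ ¬T)) ∧ ¬Q
= (T ∨ P ∧ ¬P ∨ Q ∧ (Q ∨ ¬P)) ∧ (T ∨ P ∧ ¬P) ∨ ¬P ∧ ¬Q   (absorption)
= (T ∨ P ∧ ¬P ∨ Q) ∧ (T ∨ P ∧ ¬P) ∨ ¬P ∧ ¬Q   (absorption)
= T ∨ P ∧ ¬P ∨ ¬P ∧ ¬Q   (absorption)
= T ∨ ¬P ∧ ¬Q   (complement / identity)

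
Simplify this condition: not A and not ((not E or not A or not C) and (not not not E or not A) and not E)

not A and not ((not E or not A or not C) and (not not not E or not A) and not E)
= not A and not ((not E or not A or not C) and (not E or not A) and not E)   [double negation]
= not A and not ((not E or not A) and not E)   [absorption]
= not A and not not E   [absorption]
= not A and E   [double negation]

not A and E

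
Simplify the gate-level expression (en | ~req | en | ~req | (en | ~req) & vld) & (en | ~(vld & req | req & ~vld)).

(en | ~req | en | ~req | (en | ~req) & vld) & (en | ~(vld & req | req & ~vld))
= (en | ~req | (en | ~req) & vld) & (en | ~(vld & req | req & ~vld))   — idempotence
= (en | ~req | (en | ~req) & vld) & (en | ~req)   — distribution
= (en | ~req) & (en | ~req)   — absorption
= en | ~req   — idempotence

en | ~req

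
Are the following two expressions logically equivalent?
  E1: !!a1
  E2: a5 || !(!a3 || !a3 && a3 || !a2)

E1: !!a1
    = a1   [double negation]
E2: a5 || !(!a3 || !a3 && a3 || !a2)
    = a5 || !(!a3 || !a2)   [complement / identity]
    = a5 || a3 && a2   [De Morgan]
These differ: at a1=0, a2=0, a3=0, a5=1, E1 = 0 but E2 = 1.

No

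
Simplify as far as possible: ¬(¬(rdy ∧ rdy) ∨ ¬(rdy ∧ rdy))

¬(¬(rdy ∧ rdy) ∨ ¬(rdy ∧ rdy))
= ¬¬(rdy ∧ rdy)
= rdy ∧ rdy
= rdy

rdy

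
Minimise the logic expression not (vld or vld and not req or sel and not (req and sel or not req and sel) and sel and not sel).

not (vld or vld and not req or sel and not (req and sel or not req and sel) and sel and not sel)
= not (vld or vld and not req or sel and not sel and sel and not sel)
= not (vld or vld and not req or sel and not sel)
= not (vld or sel and not sel)
= not vld

not vld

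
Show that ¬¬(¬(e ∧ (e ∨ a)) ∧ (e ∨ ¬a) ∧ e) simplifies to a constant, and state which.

False

¬¬(¬(e ∧ (e ∨ a)) ∧ (e ∨ ¬a) ∧ e)
= ¬¬(¬(e ∧ (e ∨ a)) ∧ e)   [absorption]
= ¬¬(¬e ∧ e)   [absorption]
= ¬e ∧ e   [double negation]
= False   [complement]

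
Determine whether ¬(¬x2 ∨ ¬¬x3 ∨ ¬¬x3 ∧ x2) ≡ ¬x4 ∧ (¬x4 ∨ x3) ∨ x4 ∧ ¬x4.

No

E1: ¬(¬x2 ∨ ¬¬x3 ∨ ¬¬x3 ∧ x2)
    = ¬(¬x2 ∨ ¬¬x3)
    = x2 ∧ ¬x3
E2: ¬x4 ∧ (¬x4 ∨ x3) ∨ x4 ∧ ¬x4
    = ¬x4 ∧ (¬x4 ∨ x3)
    = ¬x4
These differ: at x2=0, x3=1, x4=0, E1 = 0 but E2 = 1.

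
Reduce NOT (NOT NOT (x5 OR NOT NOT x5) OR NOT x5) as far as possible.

FALSE

NOT (NOT NOT (x5 OR NOT NOT x5) OR NOT x5)
= NOT (NOT NOT (x5 OR x5) OR NOT x5)   — double negation
= NOT (NOT NOT x5 OR NOT x5)   — idempotence
= NOT x5 AND x5   — De Morgan
= FALSE   — complement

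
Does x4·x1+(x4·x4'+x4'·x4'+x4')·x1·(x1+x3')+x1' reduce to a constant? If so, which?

x4·x1+(x4·x4'+x4'·x4'+x4')·x1·(x1+x3')+x1'
= x4·x1+(x4·x4'+x4'·x4'+x4')·x1+x1'   (absorption)
= x4·x1+(x4'+x4')·x1+x1'   (distribution)
= x4·x1+x4'·x1+x1'   (idempotence)
= x1+x1'   (distribution)
= 1   (complement)

yes, True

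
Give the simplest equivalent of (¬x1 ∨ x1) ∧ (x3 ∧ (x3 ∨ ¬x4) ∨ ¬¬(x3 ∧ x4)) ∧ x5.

x3 ∧ x5

(¬x1 ∨ x1) ∧ (x3 ∧ (x3 ∨ ¬x4) ∨ ¬¬(x3 ∧ x4)) ∧ x5
= (¬x1 ∨ x1) ∧ (x3 ∧ (x3 ∨ ¬x4) ∨ x3 ∧ x4) ∧ x5   — double negation
= (¬x1 ∨ x1) ∧ (x3 ∨ x3 ∧ x4) ∧ x5   — absorption
= (x3 ∨ x3 ∧ x4) ∧ x5   — complement / identity
= x3 ∧ x5   — absorption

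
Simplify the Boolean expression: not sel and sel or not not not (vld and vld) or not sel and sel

not vld

not sel and sel or not not not (vld and vld) or not sel and sel
= not not not (vld and vld) or not sel and sel
= not not not (vld and vld)
= not (vld and vld)
= not vld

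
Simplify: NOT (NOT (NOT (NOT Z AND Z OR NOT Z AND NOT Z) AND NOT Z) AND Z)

NOT Z

NOT (NOT (NOT (NOT Z AND Z OR NOT Z AND NOT Z) AND NOT Z) AND Z)
= NOT ((NOT Z AND Z OR NOT Z AND NOT Z OR Z) AND Z)
= NOT ((NOT Z OR Z) AND Z)
= NOT Z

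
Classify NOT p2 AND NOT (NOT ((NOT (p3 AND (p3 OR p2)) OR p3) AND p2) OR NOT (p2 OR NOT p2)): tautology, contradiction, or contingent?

NOT p2 AND NOT (NOT ((NOT (p3 AND (p3 OR p2)) OR p3) AND p2) OR NOT (p2 OR NOT p2))
= NOT p2 AND (NOT (p3 AND (p3 OR p2)) OR p3) AND p2 AND (p2 OR NOT p2)
= NOT p2 AND (NOT (p3 AND (p3 OR p2)) OR p3) AND p2
= NOT p2 AND (NOT p3 OR p3) AND p2
= NOT p2 AND p2
= FALSE

contradiction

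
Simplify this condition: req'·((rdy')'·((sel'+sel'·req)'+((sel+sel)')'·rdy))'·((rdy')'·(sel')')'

req'·(rdy'+sel')

req'·((rdy')'·((sel'+sel'·req)'+((sel+sel)')'·rdy))'·((rdy')'·(sel')')'
= req'·((rdy')'·((sel'+sel'·req)'+(sel')'·rdy))'·((rdy')'·(sel')')'   (idempotence)
= req'·((rdy')'·((sel')'+(sel')'·rdy))'·((rdy')'·(sel')')'   (absorption)
= req'·((rdy')'·(sel')')'·((rdy')'·(sel')')'   (absorption)
= req'·((rdy')'·(sel')')'   (idempotence)
= req'·(rdy'+sel')   (De Morgan)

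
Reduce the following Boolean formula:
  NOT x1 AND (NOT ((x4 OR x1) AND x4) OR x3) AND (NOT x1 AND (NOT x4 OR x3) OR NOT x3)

NOT x1 AND (NOT x4 OR x3)

NOT x1 AND (NOT ((x4 OR x1) AND x4) OR x3) AND (NOT x1 AND (NOT x4 OR x3) OR NOT x3)
= NOT x1 AND (NOT x4 OR x3) AND (NOT x1 AND (NOT x4 OR x3) OR NOT x3)
= NOT x1 AND (NOT x4 OR x3)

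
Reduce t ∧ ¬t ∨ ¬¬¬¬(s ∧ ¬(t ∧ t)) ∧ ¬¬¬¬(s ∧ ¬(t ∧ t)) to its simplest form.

t ∧ ¬t ∨ ¬¬¬¬(s ∧ ¬(t ∧ t)) ∧ ¬¬¬¬(s ∧ ¬(t ∧ t))
= ¬¬¬¬(s ∧ ¬(t ∧ t)) ∧ ¬¬¬¬(s ∧ ¬(t ∧ t))   [complement / identity]
= ¬¬¬¬(s ∧ ¬(t ∧ t))   [idempotence]
= ¬¬(s ∧ ¬(t ∧ t))   [double negation]
= s ∧ ¬(t ∧ t)   [double negation]
= s ∧ ¬t   [idempotence]

s ∧ ¬t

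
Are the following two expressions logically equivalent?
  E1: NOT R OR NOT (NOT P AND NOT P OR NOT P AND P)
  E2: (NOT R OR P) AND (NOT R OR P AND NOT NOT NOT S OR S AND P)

Yes

E1: NOT R OR NOT (NOT P AND NOT P OR NOT P AND P)
    = NOT R OR NOT NOT P   — distribution
    = NOT R OR P   — double negation
E2: (NOT R OR P) AND (NOT R OR P AND NOT NOT NOT S OR S AND P)
    = (NOT R OR P) AND (NOT R OR P AND NOT S OR S AND P)   — double negation
    = (NOT R OR P) AND (NOT R OR P)   — distribution
    = NOT R OR P   — idempotence
Both reduce to NOT R OR P, so they are equivalent.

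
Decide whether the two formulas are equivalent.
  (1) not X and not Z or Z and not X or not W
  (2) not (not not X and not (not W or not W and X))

Yes

E1: not X and not Z or Z and not X or not W
    = not X or not W
E2: not (not not X and not (not W or not W and X))
    = not (not not X and not not W)
    = not X or not W
Both reduce to not X or not W, so they are equivalent.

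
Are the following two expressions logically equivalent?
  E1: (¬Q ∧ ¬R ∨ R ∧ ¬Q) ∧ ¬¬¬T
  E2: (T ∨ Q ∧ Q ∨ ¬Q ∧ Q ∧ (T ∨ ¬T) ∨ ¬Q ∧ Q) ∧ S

E1: (¬Q ∧ ¬R ∨ R ∧ ¬Q) ∧ ¬¬¬T
    = (¬Q ∧ ¬R ∨ R ∧ ¬Q) ∧ ¬T   — double negation
    = ¬Q ∧ ¬T   — distribution
E2: (T ∨ Q ∧ Q ∨ ¬Q ∧ Q ∧ (T ∨ ¬T) ∨ ¬Q ∧ Q) ∧ S
    = (T ∨ Q ∧ Q ∨ ¬Q ∧ Q ∨ ¬Q ∧ Q) ∧ S   — complement / identity
    = (T ∨ Q ∧ Q ∨ ¬Q ∧ Q) ∧ S   — complement / identity
    = (T ∨ Q) ∧ S   — distribution
These differ: at Q=1, R=0, S=1, T=1, E1 = 0 but E2 = 1.

No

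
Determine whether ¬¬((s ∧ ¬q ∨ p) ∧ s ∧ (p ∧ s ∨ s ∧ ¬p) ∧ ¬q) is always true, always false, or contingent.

contingent

¬¬((s ∧ ¬q ∨ p) ∧ s ∧ (p ∧ s ∨ s ∧ ¬p) ∧ ¬q)
= ¬¬((s ∧ ¬q ∨ p) ∧ s ∧ s ∧ ¬q)   (distribution)
= ¬¬((s ∧ ¬q ∨ p) ∧ s ∧ ¬q)   (idempotence)
= (s ∧ ¬q ∨ p) ∧ s ∧ ¬q   (double negation)
= s ∧ ¬q   (absorption)
This depends on q, s, so it is not a constant.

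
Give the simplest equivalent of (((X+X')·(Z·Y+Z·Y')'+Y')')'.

(((X+X')·(Z·Y+Z·Y')'+Y')')'
= (((X+X')·Z'+Y')')'   (distribution)
= (X+X')·Z'+Y'   (double negation)
= Z'+Y'   (complement / identity)

Z'+Y'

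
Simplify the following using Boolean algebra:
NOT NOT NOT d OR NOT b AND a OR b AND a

NOT d OR a

NOT NOT NOT d OR NOT b AND a OR b AND a
= NOT NOT NOT d OR a
= NOT d OR a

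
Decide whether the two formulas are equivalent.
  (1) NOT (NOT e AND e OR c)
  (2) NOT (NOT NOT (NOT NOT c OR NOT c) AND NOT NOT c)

Yes

E1: NOT (NOT e AND e OR c)
    = NOT c   [complement / identity]
E2: NOT (NOT NOT (NOT NOT c OR NOT c) AND NOT NOT c)
    = NOT (NOT NOT c OR NOT c) OR NOT c   [De Morgan]
    = NOT c AND c OR NOT c   [De Morgan]
    = NOT c   [complement / identity]
Both reduce to NOT c, so they are equivalent.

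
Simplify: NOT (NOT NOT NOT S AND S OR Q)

NOT Q

NOT (NOT NOT NOT S AND S OR Q)
= NOT (NOT S AND S OR Q)   [double negation]
= NOT Q   [complement / identity]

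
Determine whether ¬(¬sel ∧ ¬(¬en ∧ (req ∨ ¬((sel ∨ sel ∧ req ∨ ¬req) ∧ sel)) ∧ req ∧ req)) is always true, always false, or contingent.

¬(¬sel ∧ ¬(¬en ∧ (req ∨ ¬((sel ∨ sel ∧ req ∨ ¬req) ∧ sel)) ∧ req ∧ req))
= ¬(¬sel ∧ ¬(¬en ∧ (req ∨ ¬((sel ∨ ¬req) ∧ sel)) ∧ req ∧ req))
= ¬(¬sel ∧ ¬(¬en ∧ (req ∨ ¬sel) ∧ req ∧ req))
= ¬(¬sel ∧ ¬(¬en ∧ (req ∨ ¬sel) ∧ req))
= sel ∨ ¬en ∧ (req ∨ ¬sel) ∧ req
= sel ∨ ¬en ∧ req
This depends on en, req, sel, so it is not a constant.

contingent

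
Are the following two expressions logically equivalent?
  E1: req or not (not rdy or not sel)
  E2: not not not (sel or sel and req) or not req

E1: req or not (not rdy or not sel)
    = req or rdy and sel
E2: not not not (sel or sel and req) or not req
    = not not not sel or not req
    = not sel or not req
These differ: at rdy=0, req=1, sel=1, E1 = 1 but E2 = 0.

No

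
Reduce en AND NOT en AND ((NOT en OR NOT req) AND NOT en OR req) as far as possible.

FALSE

en AND NOT en AND ((NOT en OR NOT req) AND NOT en OR req)
= en AND NOT en AND (NOT en OR req)   (absorption)
= en AND NOT en   (absorption)
= FALSE   (complement)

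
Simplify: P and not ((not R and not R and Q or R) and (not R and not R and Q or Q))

P and not Q

P and not ((not R and not R and Q or R) and (not R and not R and Q or Q))
= P and not (not R and not R and Q or R and Q)   (distribution)
= P and not (not R and Q or R and Q)   (idempotence)
= P and not Q   (distribution)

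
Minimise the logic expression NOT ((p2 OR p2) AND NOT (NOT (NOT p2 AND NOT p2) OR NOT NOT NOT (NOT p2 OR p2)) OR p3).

NOT ((p2 OR p2) AND NOT (NOT (NOT p2 AND NOT p2) OR NOT NOT NOT (NOT p2 OR p2)) OR p3)
= NOT ((p2 OR p2) AND NOT (NOT (NOT p2 AND NOT p2) OR NOT (NOT p2 OR p2)) OR p3)
= NOT (p2 AND NOT (NOT (NOT p2 AND NOT p2) OR NOT (NOT p2 OR p2)) OR p3)
= NOT (p2 AND NOT p2 AND NOT p2 AND (NOT p2 OR p2) OR p3)
= NOT (p2 AND NOT p2 AND (NOT p2 OR p2) OR p3)
= NOT (p2 AND NOT p2 OR p3)
= NOT p3

NOT p3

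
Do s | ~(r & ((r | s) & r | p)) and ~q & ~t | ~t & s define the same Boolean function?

No

E1: s | ~(r & ((r | s) & r | p))
    = s | ~(r & (r | p))   [absorption]
    = s | ~r   [absorption]
E2: ~q & ~t | ~t & s
    = ~t & (~q | s)   [distribution]
These differ: at p=1, q=0, r=0, s=1, t=1, E1 = 1 but E2 = 0.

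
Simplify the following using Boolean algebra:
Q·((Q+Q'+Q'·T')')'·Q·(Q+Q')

Q

Q·((Q+Q'+Q'·T')')'·Q·(Q+Q')
= Q·((Q+Q')')'·Q·(Q+Q')
= Q·(Q+Q')·Q·(Q+Q')
= Q·(Q+Q')
= Q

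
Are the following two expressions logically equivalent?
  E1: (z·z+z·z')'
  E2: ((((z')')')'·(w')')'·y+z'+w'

E1: (z·z+z·z')'
    = z'   (distribution)
E2: ((((z')')')'·(w')')'·y+z'+w'
    = ((z')'·(w')')'·y+z'+w'   (double negation)
    = (z'+w')·y+z'+w'   (De Morgan)
    = z'+w'   (absorption)
These differ: at w=0, y=0, z=1, E1 = 0 but E2 = 1.

No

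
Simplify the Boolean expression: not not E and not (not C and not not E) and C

not not E and not (not C and not not E) and C
= not not E and (C or not E) and C   (De Morgan)
= E and (C or not E) and C   (double negation)
= E and C   (absorption)

E and C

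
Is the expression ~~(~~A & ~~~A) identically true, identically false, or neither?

~~(~~A & ~~~A)
= ~(~A | ~~A)   [De Morgan]
= A & ~A   [De Morgan]
= 0   [complement]

identically false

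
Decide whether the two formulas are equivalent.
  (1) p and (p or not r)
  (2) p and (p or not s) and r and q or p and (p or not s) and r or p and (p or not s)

E1: p and (p or not r)
    = p
E2: p and (p or not s) and r and q or p and (p or not s) and r or p and (p or not s)
    = p and (p or not s) and r or p and (p or not s)
    = p and (p or not s)
    = p
Both reduce to p, so they are equivalent.

Yes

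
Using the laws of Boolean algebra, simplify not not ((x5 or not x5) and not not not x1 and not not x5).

not x1 and x5

not not ((x5 or not x5) and not not not x1 and not not x5)
= not not (not not not x1 and not not x5)   [complement / identity]
= not (not not x1 or not x5)   [De Morgan]
= not x1 and x5   [De Morgan]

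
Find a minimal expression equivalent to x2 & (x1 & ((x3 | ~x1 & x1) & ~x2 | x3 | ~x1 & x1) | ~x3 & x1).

x2 & x1

x2 & (x1 & ((x3 | ~x1 & x1) & ~x2 | x3 | ~x1 & x1) | ~x3 & x1)
= x2 & (x1 & (x3 | ~x1 & x1) | ~x3 & x1)   (absorption)
= x2 & (x1 & x3 | ~x3 & x1)   (complement / identity)
= x2 & x1   (distribution)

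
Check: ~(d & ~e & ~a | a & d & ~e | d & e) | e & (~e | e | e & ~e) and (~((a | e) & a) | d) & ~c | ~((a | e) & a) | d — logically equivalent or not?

E1: ~(d & ~e & ~a | a & d & ~e | d & e) | e & (~e | e | e & ~e)
    = ~(d & ~e & ~a | a & d & ~e | d & e) | e & (~e | e)   (complement / identity)
    = ~(d & ~e | d & e) | e & (~e | e)   (distribution)
    = ~d | e & (~e | e)   (distribution)
    = ~d | e   (complement / identity)
E2: (~((a | e) & a) | d) & ~c | ~((a | e) & a) | d
    = ~((a | e) & a) | d   (absorption)
    = ~a | d   (absorption)
These differ: at a=1, c=1, d=1, e=0, E1 = 0 but E2 = 1.

No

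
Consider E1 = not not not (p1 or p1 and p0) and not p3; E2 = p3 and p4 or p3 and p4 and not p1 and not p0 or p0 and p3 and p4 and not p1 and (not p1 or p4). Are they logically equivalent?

E1: not not not (p1 or p1 and p0) and not p3
    = not not not p1 and not p3   [absorption]
    = not p1 and not p3   [double negation]
E2: p3 and p4 or p3 and p4 and not p1 and not p0 or p0 and p3 and p4 and not p1 and (not p1 or p4)
    = p3 and p4 or p3 and p4 and not p1 and not p0 or p0 and p3 and p4 and not p1   [absorption]
    = p3 and p4 or p3 and p4 and not p1   [distribution]
    = p3 and p4   [absorption]
These differ: at p0=0, p1=0, p3=1, p4=1, E1 = 0 but E2 = 1.

No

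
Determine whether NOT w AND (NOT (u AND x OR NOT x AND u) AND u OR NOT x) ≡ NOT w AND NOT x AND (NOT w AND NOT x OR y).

Yes

E1: NOT w AND (NOT (u AND x OR NOT x AND u) AND u OR NOT x)
    = NOT w AND (NOT u AND u OR NOT x)   — distribution
    = NOT w AND NOT x   — complement / identity
E2: NOT w AND NOT x AND (NOT w AND NOT x OR y)
    = NOT w AND NOT x   — absorption
Both reduce to NOT w AND NOT x, so they are equivalent.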